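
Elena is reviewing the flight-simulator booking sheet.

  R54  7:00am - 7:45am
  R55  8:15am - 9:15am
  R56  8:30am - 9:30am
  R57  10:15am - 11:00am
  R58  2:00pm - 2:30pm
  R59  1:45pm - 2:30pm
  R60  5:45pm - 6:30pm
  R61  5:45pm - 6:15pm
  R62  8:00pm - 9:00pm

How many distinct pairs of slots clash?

3

Sorted by start: R54, R55, R56, R57, R59, R58, R60, R61, R62.
R55 starts after R54 ends; R54 is clear from here.
R56 starts before R55 ends → R55 and R56 overlap.
R57 starts after R55 ends; R55 is clear from here.
R57 starts after R56 ends; R56 is clear from here.
R59 starts after R57 ends; R57 is clear from here.
R58 starts before R59 ends → R59 and R58 overlap.
R60 starts after R59 ends; R59 is clear from here.
R60 starts after R58 ends; R58 is clear from here.
R61 starts before R60 ends → R60 and R61 overlap.
R62 starts after R60 ends.
R62 starts after R61 ends.
Overlapping pairs: R55 & R56, R58 & R59, R60 & R61 — 3 in total.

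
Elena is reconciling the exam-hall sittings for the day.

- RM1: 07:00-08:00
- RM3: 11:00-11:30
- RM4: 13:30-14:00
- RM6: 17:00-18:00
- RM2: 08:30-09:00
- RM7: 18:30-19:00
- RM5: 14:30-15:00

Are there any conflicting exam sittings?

No

Two intervals overlap when each starts before the other ends.
Sorted by start: RM1, RM2, RM3, RM4, RM5, RM6, RM7.
RM2 starts after RM1 ends, so RM1 has no further overlaps.
RM3 starts after RM2 ends, so RM2 has no further overlaps.
RM4 starts after RM3 ends, so RM3 has no further overlaps.
RM5 starts after RM4 ends, so RM4 has no further overlaps.
RM6 starts after RM5 ends, so RM5 has no further overlaps.
RM7 starts after RM6 ends.
Every pair is clear; the schedule has no overlaps.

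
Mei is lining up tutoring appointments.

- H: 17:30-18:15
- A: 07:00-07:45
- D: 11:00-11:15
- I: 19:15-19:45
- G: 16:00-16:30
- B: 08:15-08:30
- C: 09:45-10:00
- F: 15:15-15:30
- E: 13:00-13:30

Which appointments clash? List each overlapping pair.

Check each pair: they overlap iff neither finishes before the other starts.
Sorted by start: A, B, C, D, E, F, G, H, I.
B starts after A ends, so nothing later overlaps A either.
C starts after B ends, so nothing later overlaps B either.
D starts after C ends, so nothing later overlaps C either.
E starts after D ends, so nothing later overlaps D either.
F starts after E ends, so nothing later overlaps E either.
G starts after F ends, so nothing later overlaps F either.
H starts after G ends, so nothing later overlaps G either.
I starts after H ends.

no conflicts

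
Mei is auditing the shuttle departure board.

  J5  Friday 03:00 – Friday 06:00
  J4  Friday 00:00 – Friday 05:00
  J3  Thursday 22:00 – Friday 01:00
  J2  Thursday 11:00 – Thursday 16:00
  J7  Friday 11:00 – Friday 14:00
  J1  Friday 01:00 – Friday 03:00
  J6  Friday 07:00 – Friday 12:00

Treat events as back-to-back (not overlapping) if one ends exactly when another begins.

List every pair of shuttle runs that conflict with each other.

J1 & J4, J3 & J4, J4 & J5, J6 & J7

Two intervals overlap when each starts before the other ends.
Sorted by start: J2, J3, J4, J1, J5, J6, J7.
J3 starts after J2 ends — done with J2.
J4 starts before J3 ends → J3 and J4 overlap.
J1 starts exactly when J3 ends (back-to-back, no overlap) — done with J3.
J1 starts before J4 ends → J4 and J1 overlap.
J5 starts before J4 ends → J4 and J5 overlap.
J6 starts after J4 ends — done with J4.
J5 starts exactly when J1 ends (back-to-back, no overlap) — done with J1.
J6 starts after J5 ends — done with J5.
J7 starts before J6 ends → J6 and J7 overlap.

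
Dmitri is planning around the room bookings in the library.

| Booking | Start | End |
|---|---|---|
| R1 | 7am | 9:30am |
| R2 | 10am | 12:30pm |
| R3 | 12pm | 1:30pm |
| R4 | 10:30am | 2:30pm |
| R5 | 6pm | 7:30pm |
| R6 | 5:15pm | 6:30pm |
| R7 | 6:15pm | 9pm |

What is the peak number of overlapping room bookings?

Sweep the timeline, counting +1 at each start and −1 at each end (ends before starts at a tie):
7am start R1 → 1
9:30am end R1 → 0
10am start R2 → 1
10:30am start R4 → 2
12pm start R3 → 3
12:30pm end R2 → 2
1:30pm end R3 → 1
2:30pm end R4 → 0
5:15pm start R6 → 1
6pm start R5 → 2
6:15pm start R7 → 3
6:30pm end R6 → 2
7:30pm end R5 → 1
9pm end R7 → 0
Peak is 3, at 12pm (R2, R3, R4).

3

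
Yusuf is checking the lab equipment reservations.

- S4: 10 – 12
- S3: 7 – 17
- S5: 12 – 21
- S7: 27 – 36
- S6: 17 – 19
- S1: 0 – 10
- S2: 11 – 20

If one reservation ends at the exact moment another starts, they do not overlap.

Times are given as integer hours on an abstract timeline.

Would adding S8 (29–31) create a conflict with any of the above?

S1: ends 10 at or before S8 starts 29 → clear.
S3: ends 17 at or before S8 starts 29 → clear.
S4: ends 12 at or before S8 starts 29 → clear.
S2: ends 20 at or before S8 starts 29 → clear.
S5: ends 21 at or before S8 starts 29 → clear.
S6: ends 19 at or before S8 starts 29 → clear.
S7: starts 27 before S8 ends 31, and ends 36 after S8 starts 29 → overlap.
S8 overlaps S7.

Yes — it overlaps S7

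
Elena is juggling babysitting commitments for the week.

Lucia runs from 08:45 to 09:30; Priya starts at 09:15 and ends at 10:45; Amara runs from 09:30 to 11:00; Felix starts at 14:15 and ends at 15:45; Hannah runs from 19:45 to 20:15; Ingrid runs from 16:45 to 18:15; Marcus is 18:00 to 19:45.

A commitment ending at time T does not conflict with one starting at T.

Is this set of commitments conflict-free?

Sorted by start: Lucia, Priya, Amara, Felix, Ingrid, Marcus, Hannah.
Priya starts before Lucia ends → Lucia and Priya overlap.
That's a conflict, so the schedule is not conflict-free.

No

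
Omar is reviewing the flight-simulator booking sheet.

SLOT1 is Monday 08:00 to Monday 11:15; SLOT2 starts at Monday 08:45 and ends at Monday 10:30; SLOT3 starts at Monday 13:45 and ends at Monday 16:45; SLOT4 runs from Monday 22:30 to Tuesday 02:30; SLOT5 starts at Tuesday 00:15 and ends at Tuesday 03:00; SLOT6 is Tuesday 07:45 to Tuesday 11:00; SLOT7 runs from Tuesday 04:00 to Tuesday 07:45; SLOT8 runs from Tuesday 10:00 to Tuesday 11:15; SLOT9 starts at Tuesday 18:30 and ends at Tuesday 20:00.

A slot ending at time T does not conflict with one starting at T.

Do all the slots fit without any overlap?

No

Sorted by start: SLOT1, SLOT2, SLOT3, SLOT4, SLOT5, SLOT7, SLOT6, SLOT8, SLOT9.
SLOT2 starts before SLOT1 ends → SLOT1 and SLOT2 overlap.
That's a conflict, so the schedule is not conflict-free.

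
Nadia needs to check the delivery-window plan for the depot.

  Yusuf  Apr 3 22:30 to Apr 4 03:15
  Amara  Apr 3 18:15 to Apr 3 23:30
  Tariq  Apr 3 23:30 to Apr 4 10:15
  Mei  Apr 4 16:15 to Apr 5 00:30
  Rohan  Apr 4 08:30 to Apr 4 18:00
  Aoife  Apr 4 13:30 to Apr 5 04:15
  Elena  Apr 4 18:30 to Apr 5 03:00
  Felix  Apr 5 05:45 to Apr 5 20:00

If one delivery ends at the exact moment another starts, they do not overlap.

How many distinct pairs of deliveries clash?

8

Sorted by start: Amara, Yusuf, Tariq, Rohan, Aoife, Mei, Elena, Felix.
Yusuf starts before Amara ends → Amara and Yusuf overlap.
Tariq starts exactly when Amara ends (back-to-back, no overlap), so nothing later overlaps Amara either.
Tariq starts before Yusuf ends → Yusuf and Tariq overlap.
Rohan starts after Yusuf ends, so nothing later overlaps Yusuf either.
Rohan starts before Tariq ends → Tariq and Rohan overlap.
Aoife starts after Tariq ends, so nothing later overlaps Tariq either.
Aoife starts before Rohan ends → Rohan and Aoife overlap.
Mei starts before Rohan ends → Rohan and Mei overlap.
Elena starts after Rohan ends, so nothing later overlaps Rohan either.
Mei starts before Aoife ends → Aoife and Mei overlap.
Elena starts before Aoife ends → Aoife and Elena overlap.
Felix starts after Aoife ends.
Elena starts before Mei ends → Mei and Elena overlap.
Felix starts after Mei ends.
Felix starts after Elena ends.
Overlapping pairs: Amara & Yusuf, Aoife & Elena, Aoife & Mei, Aoife & Rohan, Elena & Mei, Mei & Rohan, Rohan & Tariq, Tariq & Yusuf — 8 in total.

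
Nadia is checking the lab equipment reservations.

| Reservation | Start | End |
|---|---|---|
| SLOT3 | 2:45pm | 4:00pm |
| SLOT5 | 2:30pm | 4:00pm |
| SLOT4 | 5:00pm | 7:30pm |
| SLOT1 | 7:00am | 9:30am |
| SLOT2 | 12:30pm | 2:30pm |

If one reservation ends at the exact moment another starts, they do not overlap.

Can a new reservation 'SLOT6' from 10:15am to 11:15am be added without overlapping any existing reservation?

Yes — the slot is free

SLOT1: ends 9:30am at or before SLOT6 starts 10:15am → clear.
SLOT2: starts 12:30pm at or after SLOT6 ends 11:15am → clear.
SLOT5: starts 2:30pm at or after SLOT6 ends 11:15am → clear.
SLOT3: starts 2:45pm at or after SLOT6 ends 11:15am → clear.
SLOT4: starts 5:00pm at or after SLOT6 ends 11:15am → clear.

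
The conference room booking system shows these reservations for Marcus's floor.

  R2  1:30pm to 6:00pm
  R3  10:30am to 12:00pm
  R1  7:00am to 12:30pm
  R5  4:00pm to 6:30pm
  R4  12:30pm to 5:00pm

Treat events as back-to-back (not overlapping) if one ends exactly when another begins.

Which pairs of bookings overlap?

R1 & R3, R2 & R4, R2 & R5, R4 & R5

Sorted by start: R1, R3, R4, R2, R5.
R3 starts before R1 ends → R1 and R3 overlap.
R4 starts exactly when R1 ends (back-to-back, no overlap), so R1 has no further overlaps.
R4 starts after R3 ends, so R3 has no further overlaps.
R2 starts before R4 ends → R4 and R2 overlap.
R5 starts before R4 ends → R4 and R5 overlap.
R5 starts before R2 ends → R2 and R5 overlap.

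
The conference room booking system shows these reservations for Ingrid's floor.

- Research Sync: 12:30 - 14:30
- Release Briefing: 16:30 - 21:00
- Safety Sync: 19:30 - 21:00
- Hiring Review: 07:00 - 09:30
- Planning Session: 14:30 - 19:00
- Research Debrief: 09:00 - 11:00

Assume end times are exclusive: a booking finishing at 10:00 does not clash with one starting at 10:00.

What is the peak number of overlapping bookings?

Walk through starts and ends in time order (an end at T is processed before a start at T):
07:00 start Hiring Review → 1
09:00 start Research Debrief → 2
09:30 end Hiring Review → 1
11:00 end Research Debrief → 0
12:30 start Research Sync → 1
14:30 end Research Sync → 0
14:30 start Planning Session → 1
16:30 start Release Briefing → 2
19:00 end Planning Session → 1
19:30 start Safety Sync → 2
21:00 end Release Briefing → 1
21:00 end Safety Sync → 0
Peak is 2, at 09:00 (Hiring Review, Research Debrief).

2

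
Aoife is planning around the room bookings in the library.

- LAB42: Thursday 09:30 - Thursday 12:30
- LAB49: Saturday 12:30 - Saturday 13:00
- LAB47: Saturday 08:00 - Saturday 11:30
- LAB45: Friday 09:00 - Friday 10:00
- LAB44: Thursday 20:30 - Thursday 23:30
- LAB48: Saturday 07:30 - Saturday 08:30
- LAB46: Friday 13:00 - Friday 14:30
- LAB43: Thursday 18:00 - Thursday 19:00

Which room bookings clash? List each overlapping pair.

LAB47 & LAB48

Sorted by start: LAB42, LAB43, LAB44, LAB45, LAB46, LAB48, LAB47, LAB49.
LAB43 starts after LAB42 ends; LAB42 is clear from here.
LAB44 starts after LAB43 ends; LAB43 is clear from here.
LAB45 starts after LAB44 ends; LAB44 is clear from here.
LAB46 starts after LAB45 ends; LAB45 is clear from here.
LAB48 starts after LAB46 ends; LAB46 is clear from here.
LAB47 starts before LAB48 ends → LAB48 and LAB47 overlap.
LAB49 starts after LAB48 ends.
LAB49 starts after LAB47 ends.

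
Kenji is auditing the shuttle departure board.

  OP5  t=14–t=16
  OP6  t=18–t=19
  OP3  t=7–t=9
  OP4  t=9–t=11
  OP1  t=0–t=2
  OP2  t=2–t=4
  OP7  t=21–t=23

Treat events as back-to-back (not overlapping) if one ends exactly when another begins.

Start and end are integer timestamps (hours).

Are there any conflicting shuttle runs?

No

Sorted by start: OP1, OP2, OP3, OP4, OP5, OP6, OP7.
OP2 starts exactly when OP1 ends (back-to-back, no overlap); OP1 is clear from here.
OP3 starts after OP2 ends; OP2 is clear from here.
OP4 starts exactly when OP3 ends (back-to-back, no overlap); OP3 is clear from here.
OP5 starts after OP4 ends; OP4 is clear from here.
OP6 starts after OP5 ends; OP5 is clear from here.
OP7 starts after OP6 ends.
Every pair is clear; the schedule has no overlaps.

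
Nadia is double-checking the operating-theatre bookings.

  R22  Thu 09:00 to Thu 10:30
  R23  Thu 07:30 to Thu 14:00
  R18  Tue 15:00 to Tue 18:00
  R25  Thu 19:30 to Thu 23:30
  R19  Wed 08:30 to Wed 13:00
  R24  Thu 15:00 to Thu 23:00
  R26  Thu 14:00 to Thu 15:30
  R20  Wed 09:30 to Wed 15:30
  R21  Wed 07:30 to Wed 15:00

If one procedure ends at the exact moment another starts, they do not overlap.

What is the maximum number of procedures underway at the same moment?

3

Walk through starts and ends in time order (an end at T is processed before a start at T):
Tue 15:00 start R18 → 1
Tue 18:00 end R18 → 0
Wed 07:30 start R21 → 1
Wed 08:30 start R19 → 2
Wed 09:30 start R20 → 3
Wed 13:00 end R19 → 2
Wed 15:00 end R21 → 1
Wed 15:30 end R20 → 0
Thu 07:30 start R23 → 1
Thu 09:00 start R22 → 2
Thu 10:30 end R22 → 1
Thu 14:00 end R23 → 0
Thu 14:00 start R26 → 1
Thu 15:00 start R24 → 2
Thu 15:30 end R26 → 1
Thu 19:30 start R25 → 2
Thu 23:00 end R24 → 1
Thu 23:30 end R25 → 0
Peak is 3, at Wed 09:30 (R19, R20, R21).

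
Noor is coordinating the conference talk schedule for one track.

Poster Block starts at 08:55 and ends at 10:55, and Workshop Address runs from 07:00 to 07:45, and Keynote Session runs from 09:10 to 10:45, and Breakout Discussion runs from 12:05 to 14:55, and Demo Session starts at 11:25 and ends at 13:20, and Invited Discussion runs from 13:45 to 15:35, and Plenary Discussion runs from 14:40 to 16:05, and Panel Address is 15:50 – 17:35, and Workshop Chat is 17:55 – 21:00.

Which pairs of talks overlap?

Sorted by start: Workshop Address, Poster Block, Keynote Session, Demo Session, Breakout Discussion, Invited Discussion, Plenary Discussion, Panel Address, Workshop Chat.
Poster Block starts after Workshop Address ends, so nothing later overlaps Workshop Address either.
Keynote Session starts before Poster Block ends → Poster Block and Keynote Session overlap.
Demo Session starts after Poster Block ends, so nothing later overlaps Poster Block either.
Demo Session starts after Keynote Session ends, so nothing later overlaps Keynote Session either.
Breakout Discussion starts before Demo Session ends → Demo Session and Breakout Discussion overlap.
Invited Discussion starts after Demo Session ends, so nothing later overlaps Demo Session either.
Invited Discussion starts before Breakout Discussion ends → Breakout Discussion and Invited Discussion overlap.
Plenary Discussion starts before Breakout Discussion ends → Breakout Discussion and Plenary Discussion overlap.
Panel Address starts after Breakout Discussion ends, so nothing later overlaps Breakout Discussion either.
Plenary Discussion starts before Invited Discussion ends → Invited Discussion and Plenary Discussion overlap.
Panel Address starts after Invited Discussion ends, so nothing later overlaps Invited Discussion either.
Panel Address starts before Plenary Discussion ends → Plenary Discussion and Panel Address overlap.
Workshop Chat starts after Plenary Discussion ends.
Workshop Chat starts after Panel Address ends.

Breakout Discussion & Demo Session, Breakout Discussion & Invited Discussion, Breakout Discussion & Plenary Discussion, Invited Discussion & Plenary Discussion, Keynote Session & Poster Block, Panel Address & Plenary Discussion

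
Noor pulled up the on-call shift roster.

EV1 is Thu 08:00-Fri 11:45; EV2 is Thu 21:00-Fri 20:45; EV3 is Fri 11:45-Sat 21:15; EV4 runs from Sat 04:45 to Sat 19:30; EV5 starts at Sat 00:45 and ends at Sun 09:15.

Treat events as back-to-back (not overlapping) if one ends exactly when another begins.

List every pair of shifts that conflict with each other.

Two intervals overlap when each starts before the other ends.
Sorted by start: EV1, EV2, EV3, EV5, EV4.
EV2 starts before EV1 ends → EV1 and EV2 overlap.
EV3 starts exactly when EV1 ends (back-to-back, no overlap); EV1 is clear from here.
EV3 starts before EV2 ends → EV2 and EV3 overlap.
EV5 starts after EV2 ends; EV2 is clear from here.
EV5 starts before EV3 ends → EV3 and EV5 overlap.
EV4 starts before EV3 ends → EV3 and EV4 overlap.
EV4 starts before EV5 ends → EV5 and EV4 overlap.

EV1 & EV2, EV2 & EV3, EV3 & EV4, EV3 & EV5, EV4 & EV5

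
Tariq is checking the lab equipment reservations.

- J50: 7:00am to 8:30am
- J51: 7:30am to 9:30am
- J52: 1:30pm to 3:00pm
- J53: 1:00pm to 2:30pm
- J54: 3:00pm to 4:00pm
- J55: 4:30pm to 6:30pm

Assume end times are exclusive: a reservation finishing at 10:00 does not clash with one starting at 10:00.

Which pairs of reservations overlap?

J50 & J51, J52 & J53

Sorted by start: J50, J51, J53, J52, J54, J55.
J51 starts before J50 ends → J50 and J51 overlap.
J53 starts after J50 ends, so nothing later overlaps J50 either.
J53 starts after J51 ends, so nothing later overlaps J51 either.
J52 starts before J53 ends → J53 and J52 overlap.
J54 starts after J53 ends, so nothing later overlaps J53 either.
J54 starts exactly when J52 ends (back-to-back, no overlap), so nothing later overlaps J52 either.
J55 starts after J54 ends.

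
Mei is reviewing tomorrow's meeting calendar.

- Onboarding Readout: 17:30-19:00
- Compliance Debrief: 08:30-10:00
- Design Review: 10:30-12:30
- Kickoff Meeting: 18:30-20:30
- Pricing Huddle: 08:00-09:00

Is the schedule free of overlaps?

Check each pair: they overlap iff neither finishes before the other starts.
Sorted by start: Pricing Huddle, Compliance Debrief, Design Review, Onboarding Readout, Kickoff Meeting.
Compliance Debrief starts before Pricing Huddle ends → Pricing Huddle and Compliance Debrief overlap.
That's a conflict, so the schedule is not conflict-free.

No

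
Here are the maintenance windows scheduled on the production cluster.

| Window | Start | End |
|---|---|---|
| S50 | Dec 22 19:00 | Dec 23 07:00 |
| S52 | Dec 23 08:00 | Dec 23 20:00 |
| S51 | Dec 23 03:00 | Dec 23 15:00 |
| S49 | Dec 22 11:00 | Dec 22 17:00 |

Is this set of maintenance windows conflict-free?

Two intervals overlap when each starts before the other ends.
Sorted by start: S49, S50, S51, S52.
S50 starts after S49 ends, so S49 has no further overlaps.
S51 starts before S50 ends → S50 and S51 overlap.
That's a conflict, so the schedule is not conflict-free.

No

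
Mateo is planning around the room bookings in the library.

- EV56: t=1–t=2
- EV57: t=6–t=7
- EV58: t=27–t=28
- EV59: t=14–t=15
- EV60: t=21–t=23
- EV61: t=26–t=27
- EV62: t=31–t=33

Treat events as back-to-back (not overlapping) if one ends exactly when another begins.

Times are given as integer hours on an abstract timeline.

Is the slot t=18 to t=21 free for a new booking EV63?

Yes — the slot is free

EV56: ends t=2 at or before EV63 starts t=18 → clear.
EV57: ends t=7 at or before EV63 starts t=18 → clear.
EV59: ends t=15 at or before EV63 starts t=18 → clear.
EV60: starts t=21 at or after EV63 ends t=21 → clear.
EV61: starts t=26 at or after EV63 ends t=21 → clear.
EV58: starts t=27 at or after EV63 ends t=21 → clear.
EV62: starts t=31 at or after EV63 ends t=21 → clear.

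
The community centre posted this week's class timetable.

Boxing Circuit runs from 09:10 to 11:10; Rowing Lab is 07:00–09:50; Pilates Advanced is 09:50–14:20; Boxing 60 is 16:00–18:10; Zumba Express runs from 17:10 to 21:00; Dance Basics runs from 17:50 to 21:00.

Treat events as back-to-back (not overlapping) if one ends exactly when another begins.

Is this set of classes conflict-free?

Check each pair: they overlap iff neither finishes before the other starts.
Sorted by start: Rowing Lab, Boxing Circuit, Pilates Advanced, Boxing 60, Zumba Express, Dance Basics.
Boxing Circuit starts before Rowing Lab ends → Rowing Lab and Boxing Circuit overlap.
That's a conflict, so the schedule is not conflict-free.

No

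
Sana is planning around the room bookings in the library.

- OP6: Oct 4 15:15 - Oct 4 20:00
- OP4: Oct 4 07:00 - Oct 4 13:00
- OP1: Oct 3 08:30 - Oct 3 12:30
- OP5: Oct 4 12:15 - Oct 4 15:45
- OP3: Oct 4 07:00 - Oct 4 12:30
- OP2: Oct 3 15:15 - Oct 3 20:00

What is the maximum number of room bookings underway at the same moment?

Sort all start/end points and keep a running count:
Oct 3 08:30 start OP1 → 1
Oct 3 12:30 end OP1 → 0
Oct 3 15:15 start OP2 → 1
Oct 3 20:00 end OP2 → 0
Oct 4 07:00 start OP3 → 1
Oct 4 07:00 start OP4 → 2
Oct 4 12:15 start OP5 → 3
Oct 4 12:30 end OP3 → 2
Oct 4 13:00 end OP4 → 1
Oct 4 15:15 start OP6 → 2
Oct 4 15:45 end OP5 → 1
Oct 4 20:00 end OP6 → 0
Peak is 3, at Oct 4 12:15 (OP3, OP4, OP5).

3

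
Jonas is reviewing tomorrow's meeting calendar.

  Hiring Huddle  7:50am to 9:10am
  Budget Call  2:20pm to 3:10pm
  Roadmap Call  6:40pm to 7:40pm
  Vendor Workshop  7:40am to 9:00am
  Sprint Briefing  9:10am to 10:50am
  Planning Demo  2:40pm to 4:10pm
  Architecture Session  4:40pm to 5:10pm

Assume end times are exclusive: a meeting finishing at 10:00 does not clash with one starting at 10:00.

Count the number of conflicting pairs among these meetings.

2

Check each pair: they overlap iff neither finishes before the other starts.
Sorted by start: Vendor Workshop, Hiring Huddle, Sprint Briefing, Budget Call, Planning Demo, Architecture Session, Roadmap Call.
Hiring Huddle starts before Vendor Workshop ends → Vendor Workshop and Hiring Huddle overlap.
Sprint Briefing starts after Vendor Workshop ends; Vendor Workshop is clear from here.
Sprint Briefing starts exactly when Hiring Huddle ends (back-to-back, no overlap); Hiring Huddle is clear from here.
Budget Call starts after Sprint Briefing ends; Sprint Briefing is clear from here.
Planning Demo starts before Budget Call ends → Budget Call and Planning Demo overlap.
Architecture Session starts after Budget Call ends; Budget Call is clear from here.
Architecture Session starts after Planning Demo ends; Planning Demo is clear from here.
Roadmap Call starts after Architecture Session ends.
Overlapping pairs: Budget Call & Planning Demo, Hiring Huddle & Vendor Workshop — 2 in total.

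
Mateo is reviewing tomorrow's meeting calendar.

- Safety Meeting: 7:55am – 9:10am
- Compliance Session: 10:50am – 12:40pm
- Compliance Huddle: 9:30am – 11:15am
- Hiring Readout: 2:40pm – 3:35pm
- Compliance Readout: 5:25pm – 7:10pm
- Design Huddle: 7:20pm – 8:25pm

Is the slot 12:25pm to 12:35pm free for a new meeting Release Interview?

Safety Meeting: ends 9:10am at or before Release Interview starts 12:25pm → clear.
Compliance Huddle: ends 11:15am at or before Release Interview starts 12:25pm → clear.
Compliance Session: starts 10:50am before Release Interview ends 12:35pm, and ends 12:40pm after Release Interview starts 12:25pm → overlap.
Hiring Readout: starts 2:40pm at or after Release Interview ends 12:35pm → clear.
Compliance Readout: starts 5:25pm at or after Release Interview ends 12:35pm → clear.
Design Huddle: starts 7:20pm at or after Release Interview ends 12:35pm → clear.
Release Interview overlaps Compliance Session.

No — it overlaps Compliance Session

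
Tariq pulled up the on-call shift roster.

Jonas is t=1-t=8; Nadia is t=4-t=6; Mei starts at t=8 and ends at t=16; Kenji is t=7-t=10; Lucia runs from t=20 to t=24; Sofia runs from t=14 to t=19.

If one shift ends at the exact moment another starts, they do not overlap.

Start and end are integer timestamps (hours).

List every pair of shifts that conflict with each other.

Sorted by start: Jonas, Nadia, Kenji, Mei, Sofia, Lucia.
Nadia starts before Jonas ends → Jonas and Nadia overlap.
Kenji starts before Jonas ends → Jonas and Kenji overlap.
Mei starts exactly when Jonas ends (back-to-back, no overlap), so nothing later overlaps Jonas either.
Kenji starts after Nadia ends, so nothing later overlaps Nadia either.
Mei starts before Kenji ends → Kenji and Mei overlap.
Sofia starts after Kenji ends, so nothing later overlaps Kenji either.
Sofia starts before Mei ends → Mei and Sofia overlap.
Lucia starts after Mei ends.
Lucia starts after Sofia ends.

Jonas & Kenji, Jonas & Nadia, Kenji & Mei, Mei & Sofia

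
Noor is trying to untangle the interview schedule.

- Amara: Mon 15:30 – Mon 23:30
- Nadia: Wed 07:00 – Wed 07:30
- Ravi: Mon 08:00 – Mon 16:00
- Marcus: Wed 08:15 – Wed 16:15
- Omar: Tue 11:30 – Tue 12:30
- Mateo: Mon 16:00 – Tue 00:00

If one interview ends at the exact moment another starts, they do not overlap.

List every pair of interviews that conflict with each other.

Amara & Mateo, Amara & Ravi

Sorted by start: Ravi, Amara, Mateo, Omar, Nadia, Marcus.
Amara starts before Ravi ends → Ravi and Amara overlap.
Mateo starts exactly when Ravi ends (back-to-back, no overlap), so nothing later overlaps Ravi either.
Mateo starts before Amara ends → Amara and Mateo overlap.
Omar starts after Amara ends, so nothing later overlaps Amara either.
Omar starts after Mateo ends, so nothing later overlaps Mateo either.
Nadia starts after Omar ends, so nothing later overlaps Omar either.
Marcus starts after Nadia ends.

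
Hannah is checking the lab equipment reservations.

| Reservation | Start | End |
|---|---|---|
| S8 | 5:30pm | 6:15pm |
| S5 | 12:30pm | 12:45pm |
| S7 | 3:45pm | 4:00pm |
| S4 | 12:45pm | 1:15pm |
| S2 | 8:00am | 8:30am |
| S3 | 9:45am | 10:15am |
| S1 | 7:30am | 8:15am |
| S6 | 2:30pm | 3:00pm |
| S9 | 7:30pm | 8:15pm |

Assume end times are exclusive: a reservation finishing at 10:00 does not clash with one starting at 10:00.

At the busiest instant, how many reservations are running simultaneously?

2

Walk through starts and ends in time order (an end at T is processed before a start at T):
7:30am start S1 → 1
8:00am start S2 → 2
8:15am end S1 → 1
8:30am end S2 → 0
9:45am start S3 → 1
10:15am end S3 → 0
12:30pm start S5 → 1
12:45pm end S5 → 0
12:45pm start S4 → 1
1:15pm end S4 → 0
2:30pm start S6 → 1
3:00pm end S6 → 0
3:45pm start S7 → 1
4:00pm end S7 → 0
5:30pm start S8 → 1
6:15pm end S8 → 0
7:30pm start S9 → 1
8:15pm end S9 → 0
Peak is 2, at 8:00am (S1, S2).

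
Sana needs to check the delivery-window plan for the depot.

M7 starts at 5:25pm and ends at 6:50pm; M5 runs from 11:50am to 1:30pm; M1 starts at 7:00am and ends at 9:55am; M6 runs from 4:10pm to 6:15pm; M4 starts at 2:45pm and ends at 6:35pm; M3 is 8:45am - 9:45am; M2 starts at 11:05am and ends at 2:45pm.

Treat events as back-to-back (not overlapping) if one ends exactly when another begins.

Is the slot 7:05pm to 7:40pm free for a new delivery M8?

M1: ends 9:55am at or before M8 starts 7:05pm → clear.
M3: ends 9:45am at or before M8 starts 7:05pm → clear.
M2: ends 2:45pm at or before M8 starts 7:05pm → clear.
M5: ends 1:30pm at or before M8 starts 7:05pm → clear.
M4: ends 6:35pm at or before M8 starts 7:05pm → clear.
M6: ends 6:15pm at or before M8 starts 7:05pm → clear.
M7: ends 6:50pm at or before M8 starts 7:05pm → clear.

Yes — the slot is free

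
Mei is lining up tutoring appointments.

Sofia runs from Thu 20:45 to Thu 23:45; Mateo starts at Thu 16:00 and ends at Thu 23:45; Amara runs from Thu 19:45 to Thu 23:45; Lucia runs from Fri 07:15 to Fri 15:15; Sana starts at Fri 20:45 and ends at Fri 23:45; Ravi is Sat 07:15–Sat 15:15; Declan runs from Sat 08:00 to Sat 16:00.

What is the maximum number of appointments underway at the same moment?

3

Sort all start/end points and keep a running count:
Thu 16:00 start Mateo → 1
Thu 19:45 start Amara → 2
Thu 20:45 start Sofia → 3
Thu 23:45 end Amara → 2
Thu 23:45 end Mateo → 1
Thu 23:45 end Sofia → 0
Fri 07:15 start Lucia → 1
Fri 15:15 end Lucia → 0
Fri 20:45 start Sana → 1
Fri 23:45 end Sana → 0
Sat 07:15 start Ravi → 1
Sat 08:00 start Declan → 2
Sat 15:15 end Ravi → 1
Sat 16:00 end Declan → 0
Peak is 3, at Thu 20:45 (Amara, Mateo, Sofia).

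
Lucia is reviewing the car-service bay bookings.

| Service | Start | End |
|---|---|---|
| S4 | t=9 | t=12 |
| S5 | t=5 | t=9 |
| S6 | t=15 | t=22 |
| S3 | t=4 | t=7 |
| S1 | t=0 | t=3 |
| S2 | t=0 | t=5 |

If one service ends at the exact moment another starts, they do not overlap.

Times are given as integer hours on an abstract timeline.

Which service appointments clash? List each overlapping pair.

Sorted by start: S1, S2, S3, S5, S4, S6.
S2 starts before S1 ends → S1 and S2 overlap.
S3 starts after S1 ends; S1 is clear from here.
S3 starts before S2 ends → S2 and S3 overlap.
S5 starts exactly when S2 ends (back-to-back, no overlap); S2 is clear from here.
S5 starts before S3 ends → S3 and S5 overlap.
S4 starts after S3 ends; S3 is clear from here.
S4 starts exactly when S5 ends (back-to-back, no overlap); S5 is clear from here.
S6 starts after S4 ends.

S1 & S2, S2 & S3, S3 & S5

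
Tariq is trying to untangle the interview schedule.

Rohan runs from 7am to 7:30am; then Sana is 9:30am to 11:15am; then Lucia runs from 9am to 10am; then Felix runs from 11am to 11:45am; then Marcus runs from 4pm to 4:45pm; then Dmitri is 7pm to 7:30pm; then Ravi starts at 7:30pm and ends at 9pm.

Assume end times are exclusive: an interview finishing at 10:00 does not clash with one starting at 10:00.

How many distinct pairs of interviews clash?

2

Sorted by start: Rohan, Lucia, Sana, Felix, Marcus, Dmitri, Ravi.
Lucia starts after Rohan ends, so Rohan has no further overlaps.
Sana starts before Lucia ends → Lucia and Sana overlap.
Felix starts after Lucia ends, so Lucia has no further overlaps.
Felix starts before Sana ends → Sana and Felix overlap.
Marcus starts after Sana ends, so Sana has no further overlaps.
Marcus starts after Felix ends, so Felix has no further overlaps.
Dmitri starts after Marcus ends, so Marcus has no further overlaps.
Ravi starts exactly when Dmitri ends (back-to-back, no overlap).
Overlapping pairs: Felix & Sana, Lucia & Sana — 2 in total.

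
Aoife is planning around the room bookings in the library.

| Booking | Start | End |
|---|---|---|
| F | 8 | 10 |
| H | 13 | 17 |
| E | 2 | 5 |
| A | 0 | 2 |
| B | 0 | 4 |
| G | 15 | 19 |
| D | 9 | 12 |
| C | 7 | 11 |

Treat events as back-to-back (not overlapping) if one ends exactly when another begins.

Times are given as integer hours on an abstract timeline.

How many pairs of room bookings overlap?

6

Check each pair: they overlap iff neither finishes before the other starts.
Sorted by start: A, B, E, C, F, D, H, G.
B starts before A ends → A and B overlap.
E starts exactly when A ends (back-to-back, no overlap), so nothing later overlaps A either.
E starts before B ends → B and E overlap.
C starts after B ends, so nothing later overlaps B either.
C starts after E ends, so nothing later overlaps E either.
F starts before C ends → C and F overlap.
D starts before C ends → C and D overlap.
H starts after C ends, so nothing later overlaps C either.
D starts before F ends → F and D overlap.
H starts after F ends, so nothing later overlaps F either.
H starts after D ends, so nothing later overlaps D either.
G starts before H ends → H and G overlap.
Overlapping pairs: A & B, B & E, C & D, C & F, D & F, G & H — 6 in total.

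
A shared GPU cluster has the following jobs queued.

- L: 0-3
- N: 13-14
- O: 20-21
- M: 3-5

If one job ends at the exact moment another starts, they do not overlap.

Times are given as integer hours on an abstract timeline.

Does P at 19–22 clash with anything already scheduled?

Yes — it overlaps O

L: ends 3 at or before P starts 19 → clear.
M: ends 5 at or before P starts 19 → clear.
N: ends 14 at or before P starts 19 → clear.
O: starts 20 before P ends 22, and ends 21 after P starts 19 → overlap.
P overlaps O.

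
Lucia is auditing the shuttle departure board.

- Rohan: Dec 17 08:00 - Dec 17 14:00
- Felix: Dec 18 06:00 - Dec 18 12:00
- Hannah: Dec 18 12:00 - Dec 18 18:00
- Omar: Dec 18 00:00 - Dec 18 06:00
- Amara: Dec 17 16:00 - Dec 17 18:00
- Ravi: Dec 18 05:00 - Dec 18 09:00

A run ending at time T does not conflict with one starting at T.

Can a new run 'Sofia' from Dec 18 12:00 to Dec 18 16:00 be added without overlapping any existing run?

No — it overlaps Hannah

Rohan: ends Dec 17 14:00 at or before Sofia starts Dec 18 12:00 → clear.
Amara: ends Dec 17 18:00 at or before Sofia starts Dec 18 12:00 → clear.
Omar: ends Dec 18 06:00 at or before Sofia starts Dec 18 12:00 → clear.
Ravi: ends Dec 18 09:00 at or before Sofia starts Dec 18 12:00 → clear.
Felix: ends Dec 18 12:00 at or before Sofia starts Dec 18 12:00 → clear.
Hannah: starts Dec 18 12:00 before Sofia ends Dec 18 16:00, and ends Dec 18 18:00 after Sofia starts Dec 18 12:00 → overlap.
Sofia overlaps Hannah.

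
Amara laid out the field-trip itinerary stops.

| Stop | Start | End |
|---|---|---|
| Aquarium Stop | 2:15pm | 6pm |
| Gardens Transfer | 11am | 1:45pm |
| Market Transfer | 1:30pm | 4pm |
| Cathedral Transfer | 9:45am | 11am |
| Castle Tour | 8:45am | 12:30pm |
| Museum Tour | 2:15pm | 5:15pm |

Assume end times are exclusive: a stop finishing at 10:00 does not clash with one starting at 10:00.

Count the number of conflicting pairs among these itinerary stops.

Check each pair: they overlap iff neither finishes before the other starts.
Sorted by start: Castle Tour, Cathedral Transfer, Gardens Transfer, Market Transfer, Museum Tour, Aquarium Stop.
Cathedral Transfer starts before Castle Tour ends → Castle Tour and Cathedral Transfer overlap.
Gardens Transfer starts before Castle Tour ends → Castle Tour and Gardens Transfer overlap.
Market Transfer starts after Castle Tour ends — done with Castle Tour.
Gardens Transfer starts exactly when Cathedral Transfer ends (back-to-back, no overlap) — done with Cathedral Transfer.
Market Transfer starts before Gardens Transfer ends → Gardens Transfer and Market Transfer overlap.
Museum Tour starts after Gardens Transfer ends — done with Gardens Transfer.
Museum Tour starts before Market Transfer ends → Market Transfer and Museum Tour overlap.
Aquarium Stop starts before Market Transfer ends → Market Transfer and Aquarium Stop overlap.
Aquarium Stop starts before Museum Tour ends → Museum Tour and Aquarium Stop overlap.
Overlapping pairs: Aquarium Stop & Market Transfer, Aquarium Stop & Museum Tour, Castle Tour & Cathedral Transfer, Castle Tour & Gardens Transfer, Gardens Transfer & Market Transfer, Market Transfer & Museum Tour — 6 in total.

6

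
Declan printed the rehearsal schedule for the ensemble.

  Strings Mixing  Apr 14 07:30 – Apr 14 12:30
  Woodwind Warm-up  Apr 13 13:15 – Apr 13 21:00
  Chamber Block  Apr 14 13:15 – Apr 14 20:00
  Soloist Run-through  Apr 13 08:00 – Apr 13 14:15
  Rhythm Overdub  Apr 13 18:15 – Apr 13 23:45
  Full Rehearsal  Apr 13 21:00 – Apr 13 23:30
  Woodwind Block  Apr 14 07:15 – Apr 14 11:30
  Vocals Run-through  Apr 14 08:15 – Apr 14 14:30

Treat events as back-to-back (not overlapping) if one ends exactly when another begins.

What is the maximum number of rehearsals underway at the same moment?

Sweep the timeline, counting +1 at each start and −1 at each end (ends before starts at a tie):
Apr 13 08:00 start Soloist Run-through → 1
Apr 13 13:15 start Woodwind Warm-up → 2
Apr 13 14:15 end Soloist Run-through → 1
Apr 13 18:15 start Rhythm Overdub → 2
Apr 13 21:00 end Woodwind Warm-up → 1
Apr 13 21:00 start Full Rehearsal → 2
Apr 13 23:30 end Full Rehearsal → 1
Apr 13 23:45 end Rhythm Overdub → 0
Apr 14 07:15 start Woodwind Block → 1
Apr 14 07:30 start Strings Mixing → 2
Apr 14 08:15 start Vocals Run-through → 3
Apr 14 11:30 end Woodwind Block → 2
Apr 14 12:30 end Strings Mixing → 1
Apr 14 13:15 start Chamber Block → 2
Apr 14 14:30 end Vocals Run-through → 1
Apr 14 20:00 end Chamber Block → 0
Peak is 3, at Apr 14 08:15 (Strings Mixing, Vocals Run-through, Woodwind Block).

3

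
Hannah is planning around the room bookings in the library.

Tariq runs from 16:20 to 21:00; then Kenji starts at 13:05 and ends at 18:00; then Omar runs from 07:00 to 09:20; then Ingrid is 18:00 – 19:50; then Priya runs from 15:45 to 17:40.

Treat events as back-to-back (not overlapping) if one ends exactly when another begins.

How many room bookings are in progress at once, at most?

Sweep the timeline, counting +1 at each start and −1 at each end (ends before starts at a tie):
07:00 start Omar → 1
09:20 end Omar → 0
13:05 start Kenji → 1
15:45 start Priya → 2
16:20 start Tariq → 3
17:40 end Priya → 2
18:00 end Kenji → 1
18:00 start Ingrid → 2
19:50 end Ingrid → 1
21:00 end Tariq → 0
Peak is 3, at 16:20 (Kenji, Priya, Tariq).

3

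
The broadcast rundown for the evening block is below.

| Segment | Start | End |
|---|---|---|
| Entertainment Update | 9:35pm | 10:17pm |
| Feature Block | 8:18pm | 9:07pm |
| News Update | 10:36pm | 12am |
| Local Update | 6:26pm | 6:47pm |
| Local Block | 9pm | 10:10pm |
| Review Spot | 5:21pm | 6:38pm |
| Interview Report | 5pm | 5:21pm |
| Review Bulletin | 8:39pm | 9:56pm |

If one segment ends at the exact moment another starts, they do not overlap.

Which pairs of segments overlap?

Entertainment Update & Local Block, Entertainment Update & Review Bulletin, Feature Block & Local Block, Feature Block & Review Bulletin, Local Block & Review Bulletin, Local Update & Review Spot

Sorted by start: Interview Report, Review Spot, Local Update, Feature Block, Review Bulletin, Local Block, Entertainment Update, News Update.
Review Spot starts exactly when Interview Report ends (back-to-back, no overlap); Interview Report is clear from here.
Local Update starts before Review Spot ends → Review Spot and Local Update overlap.
Feature Block starts after Review Spot ends; Review Spot is clear from here.
Feature Block starts after Local Update ends; Local Update is clear from here.
Review Bulletin starts before Feature Block ends → Feature Block and Review Bulletin overlap.
Local Block starts before Feature Block ends → Feature Block and Local Block overlap.
Entertainment Update starts after Feature Block ends; Feature Block is clear from here.
Local Block starts before Review Bulletin ends → Review Bulletin and Local Block overlap.
Entertainment Update starts before Review Bulletin ends → Review Bulletin and Entertainment Update overlap.
News Update starts after Review Bulletin ends.
Entertainment Update starts before Local Block ends → Local Block and Entertainment Update overlap.
News Update starts after Local Block ends.
News Update starts after Entertainment Update ends.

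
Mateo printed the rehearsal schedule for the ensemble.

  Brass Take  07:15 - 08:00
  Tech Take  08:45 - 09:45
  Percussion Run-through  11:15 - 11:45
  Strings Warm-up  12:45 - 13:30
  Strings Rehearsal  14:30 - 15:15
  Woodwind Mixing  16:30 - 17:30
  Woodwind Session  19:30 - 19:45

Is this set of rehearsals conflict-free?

Check each pair: they overlap iff neither finishes before the other starts.
Sorted by start: Brass Take, Tech Take, Percussion Run-through, Strings Warm-up, Strings Rehearsal, Woodwind Mixing, Woodwind Session.
Tech Take starts after Brass Take ends; Brass Take is clear from here.
Percussion Run-through starts after Tech Take ends; Tech Take is clear from here.
Strings Warm-up starts after Percussion Run-through ends; Percussion Run-through is clear from here.
Strings Rehearsal starts after Strings Warm-up ends; Strings Warm-up is clear from here.
Woodwind Mixing starts after Strings Rehearsal ends; Strings Rehearsal is clear from here.
Woodwind Session starts after Woodwind Mixing ends.
Every pair is clear; the schedule has no overlaps.

Yes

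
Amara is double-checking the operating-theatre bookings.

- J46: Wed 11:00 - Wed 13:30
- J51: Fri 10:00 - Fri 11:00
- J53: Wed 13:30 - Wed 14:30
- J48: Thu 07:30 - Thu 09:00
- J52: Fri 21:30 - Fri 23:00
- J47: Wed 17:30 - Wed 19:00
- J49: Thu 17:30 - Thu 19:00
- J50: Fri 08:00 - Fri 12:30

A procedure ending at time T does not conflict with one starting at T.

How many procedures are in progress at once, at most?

2

Sort all start/end points and keep a running count:
Wed 11:00 start J46 → 1
Wed 13:30 end J46 → 0
Wed 13:30 start J53 → 1
Wed 14:30 end J53 → 0
Wed 17:30 start J47 → 1
Wed 19:00 end J47 → 0
Thu 07:30 start J48 → 1
Thu 09:00 end J48 → 0
Thu 17:30 start J49 → 1
Thu 19:00 end J49 → 0
Fri 08:00 start J50 → 1
Fri 10:00 start J51 → 2
Fri 11:00 end J51 → 1
Fri 12:30 end J50 → 0
Fri 21:30 start J52 → 1
Fri 23:00 end J52 → 0
Peak is 2, at Fri 10:00 (J50, J51).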